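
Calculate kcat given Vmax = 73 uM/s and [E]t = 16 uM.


kcat = Vmax / [E]t
kcat = 73 / 16
kcat = 4.5625 s^-1

4.5625 s^-1


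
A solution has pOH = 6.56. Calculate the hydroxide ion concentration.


[OH-] = 10^(-pOH)
[OH-] = 10^(-6.56)
[OH-] = 2.754e-07 M

2.754e-07 M


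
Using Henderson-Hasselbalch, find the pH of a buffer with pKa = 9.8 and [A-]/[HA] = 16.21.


pH = pKa + log10([A-]/[HA])
pH = 9.8 + log10(16.21)
pH = 11.0098

11.0098


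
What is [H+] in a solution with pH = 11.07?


[H+] = 10^(-pH)
[H+] = 10^(-11.07)
[H+] = 8.511e-12 M

8.511e-12 M


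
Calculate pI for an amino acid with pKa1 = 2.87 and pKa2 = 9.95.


pI = (pKa1 + pKa2) / 2
pI = (2.87 + 9.95) / 2
pI = 6.41

6.41


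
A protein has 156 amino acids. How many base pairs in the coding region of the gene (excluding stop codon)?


Each amino acid = 1 codon = 3 bp
bp = 156 * 3 = 468 bp

468 bp


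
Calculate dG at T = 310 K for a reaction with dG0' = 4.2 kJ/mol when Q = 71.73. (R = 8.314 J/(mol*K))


dG = dG0' + RT * ln(Q) / 1000
dG = 4.2 + 8.314 * 310 * ln(71.73) / 1000
dG = 15.2127 kJ/mol

15.2127 kJ/mol


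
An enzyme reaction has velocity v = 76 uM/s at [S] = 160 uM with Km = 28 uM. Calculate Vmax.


Vmax = v * (Km + [S]) / [S]
Vmax = 76 * (28 + 160) / 160
Vmax = 89.3 uM/s

89.3 uM/s


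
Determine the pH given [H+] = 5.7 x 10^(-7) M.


pH = -log10([H+])
pH = -log10(5.7 x 10^(-7))
pH = 6.2441

6.2441


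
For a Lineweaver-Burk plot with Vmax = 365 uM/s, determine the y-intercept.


y-intercept = 1/Vmax
= 1/365
= 0.0027 s/uM

0.0027 s/uM


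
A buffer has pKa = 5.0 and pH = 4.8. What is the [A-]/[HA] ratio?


[A-]/[HA] = 10^(pH - pKa)
= 10^(4.8 - 5.0)
= 0.631

0.631


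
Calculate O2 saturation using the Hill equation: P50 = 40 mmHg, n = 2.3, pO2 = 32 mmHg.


Y = pO2^n / (P50^n + pO2^n)
Y = 32^2.3 / (40^2.3 + 32^2.3)
Y = 37.44%

37.44%


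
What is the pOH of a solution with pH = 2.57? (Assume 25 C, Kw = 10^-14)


pOH = 14 - pH
pOH = 14 - 2.57
pOH = 11.43

11.43


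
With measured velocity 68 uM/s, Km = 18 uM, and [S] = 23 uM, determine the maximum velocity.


Vmax = v * (Km + [S]) / [S]
Vmax = 68 * (18 + 23) / 23
Vmax = 121.2174 uM/s

121.2174 uM/s


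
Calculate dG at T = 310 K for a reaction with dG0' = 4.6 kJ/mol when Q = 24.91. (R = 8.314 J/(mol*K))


dG = dG0' + RT * ln(Q) / 1000
dG = 4.6 + 8.314 * 310 * ln(24.91) / 1000
dG = 12.8868 kJ/mol

12.8868 kJ/mol


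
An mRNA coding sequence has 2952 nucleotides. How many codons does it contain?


codons = nucleotides / 3
codons = 2952 / 3 = 984

984


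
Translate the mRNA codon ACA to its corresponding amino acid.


Standard genetic code lookup.
Codon ACA -> Thr

Thr


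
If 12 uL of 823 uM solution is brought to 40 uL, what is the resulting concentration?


C2 = C1 * V1 / V2
C2 = 823 * 12 / 40
C2 = 246.9 uM

246.9 uM


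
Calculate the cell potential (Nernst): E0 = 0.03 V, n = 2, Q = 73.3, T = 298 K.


E = E0 - (RT/nF) * ln(Q)
E = 0.03 - (8.314 * 298 / (2 * 96485)) * ln(73.3)
E = -0.0251 V

-0.0251 V


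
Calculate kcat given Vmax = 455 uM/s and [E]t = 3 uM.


kcat = Vmax / [E]t
kcat = 455 / 3
kcat = 151.6667 s^-1

151.6667 s^-1


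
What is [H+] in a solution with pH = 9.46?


[H+] = 10^(-pH)
[H+] = 10^(-9.46)
[H+] = 3.467e-10 M

3.467e-10 M


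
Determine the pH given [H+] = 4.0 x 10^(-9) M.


pH = -log10([H+])
pH = -log10(4.0 x 10^(-9))
pH = 8.3979

8.3979


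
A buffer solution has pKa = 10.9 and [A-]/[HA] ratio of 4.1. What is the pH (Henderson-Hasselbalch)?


pH = pKa + log10([A-]/[HA])
pH = 10.9 + log10(4.1)
pH = 11.5128

11.5128


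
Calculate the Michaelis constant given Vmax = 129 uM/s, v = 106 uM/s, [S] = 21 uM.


Km = [S] * (Vmax - v) / v
Km = 21 * (129 - 106) / 106
Km = 4.5566 uM

4.5566 uM


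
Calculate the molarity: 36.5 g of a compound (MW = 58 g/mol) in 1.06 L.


C = (mass / MW) / volume
C = (36.5 / 58) / 1.06
C = 0.5937 M

0.5937 M


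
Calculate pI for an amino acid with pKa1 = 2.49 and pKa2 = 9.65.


pI = (pKa1 + pKa2) / 2
pI = (2.49 + 9.65) / 2
pI = 6.07

6.07


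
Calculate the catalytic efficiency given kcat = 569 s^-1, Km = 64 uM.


Catalytic efficiency = kcat / Km
= 569 / 64
= 8.8906 uM^-1*s^-1

8.8906 uM^-1*s^-1


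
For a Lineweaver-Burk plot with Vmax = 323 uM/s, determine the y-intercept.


y-intercept = 1/Vmax
= 1/323
= 0.0031 s/uM

0.0031 s/uM


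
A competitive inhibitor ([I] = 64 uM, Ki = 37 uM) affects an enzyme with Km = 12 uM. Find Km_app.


Km_app = Km * (1 + [I]/Ki)
Km_app = 12 * (1 + 64/37)
Km_app = 32.7568 uM

32.7568 uM


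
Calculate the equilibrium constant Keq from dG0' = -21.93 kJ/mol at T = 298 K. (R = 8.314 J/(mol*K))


Keq = exp(-dG0 * 1000 / (R * T))
Keq = exp(-(-21.93) * 1000 / (8.314 * 298))
Keq = 6984.2141

6984.2141


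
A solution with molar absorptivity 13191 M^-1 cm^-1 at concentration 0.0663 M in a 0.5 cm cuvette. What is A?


A = epsilon * c * l
A = 13191 * 0.0663 * 0.5
A = 437.2817

437.2817


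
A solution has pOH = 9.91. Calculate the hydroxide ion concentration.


[OH-] = 10^(-pOH)
[OH-] = 10^(-9.91)
[OH-] = 1.230e-10 M

1.230e-10 M


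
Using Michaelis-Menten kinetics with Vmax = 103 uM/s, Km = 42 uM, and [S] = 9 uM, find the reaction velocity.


v = Vmax * [S] / (Km + [S])
v = 103 * 9 / (42 + 9)
v = 18.1765 uM/s

18.1765 uM/s


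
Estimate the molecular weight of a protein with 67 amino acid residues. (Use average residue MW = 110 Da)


MW = n_residues * 110 Da
MW = 67 * 110
MW = 7370 Da

7370 Da


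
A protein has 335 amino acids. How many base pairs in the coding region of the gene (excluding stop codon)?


Each amino acid = 1 codon = 3 bp
bp = 335 * 3 = 1005 bp

1005 bp


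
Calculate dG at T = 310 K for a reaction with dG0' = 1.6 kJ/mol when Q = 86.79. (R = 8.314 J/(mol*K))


dG = dG0' + RT * ln(Q) / 1000
dG = 1.6 + 8.314 * 310 * ln(86.79) / 1000
dG = 13.1039 kJ/mol

13.1039 kJ/mol


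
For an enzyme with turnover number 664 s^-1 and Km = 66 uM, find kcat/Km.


Catalytic efficiency = kcat / Km
= 664 / 66
= 10.0606 uM^-1*s^-1

10.0606 uM^-1*s^-1


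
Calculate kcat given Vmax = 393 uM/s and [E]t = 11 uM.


kcat = Vmax / [E]t
kcat = 393 / 11
kcat = 35.7273 s^-1

35.7273 s^-1


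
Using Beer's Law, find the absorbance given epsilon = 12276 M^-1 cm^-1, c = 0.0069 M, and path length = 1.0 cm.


A = epsilon * c * l
A = 12276 * 0.0069 * 1.0
A = 84.7044

84.7044


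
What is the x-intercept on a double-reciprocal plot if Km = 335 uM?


x-intercept = -1/Km
= -1/335
= -0.003 1/uM

-0.003 1/uM


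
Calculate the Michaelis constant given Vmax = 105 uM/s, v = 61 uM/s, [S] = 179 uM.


Km = [S] * (Vmax - v) / v
Km = 179 * (105 - 61) / 61
Km = 129.1148 uM

129.1148 uM


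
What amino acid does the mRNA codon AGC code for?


Standard genetic code lookup.
Codon AGC -> Ser

Ser


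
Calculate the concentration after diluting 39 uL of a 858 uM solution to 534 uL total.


C2 = C1 * V1 / V2
C2 = 858 * 39 / 534
C2 = 62.6629 uM

62.6629 uM


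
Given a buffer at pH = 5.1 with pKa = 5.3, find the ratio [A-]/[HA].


[A-]/[HA] = 10^(pH - pKa)
= 10^(5.1 - 5.3)
= 0.631

0.631


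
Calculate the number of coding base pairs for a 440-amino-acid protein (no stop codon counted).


Each amino acid = 1 codon = 3 bp
bp = 440 * 3 = 1320 bp

1320 bp


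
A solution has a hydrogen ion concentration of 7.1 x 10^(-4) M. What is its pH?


pH = -log10([H+])
pH = -log10(7.1 x 10^(-4))
pH = 3.1487

3.1487


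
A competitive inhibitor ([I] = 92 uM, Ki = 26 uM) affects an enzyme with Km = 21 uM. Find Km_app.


Km_app = Km * (1 + [I]/Ki)
Km_app = 21 * (1 + 92/26)
Km_app = 95.3077 uM

95.3077 uM


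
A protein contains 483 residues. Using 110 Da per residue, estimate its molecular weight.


MW = n_residues * 110 Da
MW = 483 * 110
MW = 53130 Da

53130 Da


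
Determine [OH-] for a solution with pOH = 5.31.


[OH-] = 10^(-pOH)
[OH-] = 10^(-5.31)
[OH-] = 4.898e-06 M

4.898e-06 M


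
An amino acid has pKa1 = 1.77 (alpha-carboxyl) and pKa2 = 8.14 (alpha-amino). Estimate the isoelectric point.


pI = (pKa1 + pKa2) / 2
pI = (1.77 + 8.14) / 2
pI = 4.955

4.955


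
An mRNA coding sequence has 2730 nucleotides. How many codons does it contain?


codons = nucleotides / 3
codons = 2730 / 3 = 910

910


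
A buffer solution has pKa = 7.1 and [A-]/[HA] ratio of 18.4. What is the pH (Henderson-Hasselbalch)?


pH = pKa + log10([A-]/[HA])
pH = 7.1 + log10(18.4)
pH = 8.3648

8.3648


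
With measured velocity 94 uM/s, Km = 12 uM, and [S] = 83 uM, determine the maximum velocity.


Vmax = v * (Km + [S]) / [S]
Vmax = 94 * (12 + 83) / 83
Vmax = 107.5904 uM/s

107.5904 uM/s


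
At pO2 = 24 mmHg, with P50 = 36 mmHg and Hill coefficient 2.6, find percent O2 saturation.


Y = pO2^n / (P50^n + pO2^n)
Y = 24^2.6 / (36^2.6 + 24^2.6)
Y = 25.84%

25.84%


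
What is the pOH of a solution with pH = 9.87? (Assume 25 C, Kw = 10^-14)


pOH = 14 - pH
pOH = 14 - 9.87
pOH = 4.13

4.13


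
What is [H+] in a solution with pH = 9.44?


[H+] = 10^(-pH)
[H+] = 10^(-9.44)
[H+] = 3.631e-10 M

3.631e-10 M


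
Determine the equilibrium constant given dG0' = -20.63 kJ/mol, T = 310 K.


Keq = exp(-dG0 * 1000 / (R * T))
Keq = exp(-(-20.63) * 1000 / (8.314 * 310))
Keq = 2994.0331

2994.0331


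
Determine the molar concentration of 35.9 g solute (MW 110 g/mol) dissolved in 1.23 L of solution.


C = (mass / MW) / volume
C = (35.9 / 110) / 1.23
C = 0.2653 M

0.2653 M


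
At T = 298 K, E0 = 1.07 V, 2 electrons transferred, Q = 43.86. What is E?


E = E0 - (RT/nF) * ln(Q)
E = 1.07 - (8.314 * 298 / (2 * 96485)) * ln(43.86)
E = 1.0215 V

1.0215 V


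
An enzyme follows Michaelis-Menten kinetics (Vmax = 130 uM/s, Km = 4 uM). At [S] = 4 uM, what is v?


v = Vmax * [S] / (Km + [S])
v = 130 * 4 / (4 + 4)
v = 65.0 uM/s

65.0 uM/s


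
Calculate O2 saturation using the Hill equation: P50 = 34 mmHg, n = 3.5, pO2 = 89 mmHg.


Y = pO2^n / (P50^n + pO2^n)
Y = 89^3.5 / (34^3.5 + 89^3.5)
Y = 96.67%

96.67%


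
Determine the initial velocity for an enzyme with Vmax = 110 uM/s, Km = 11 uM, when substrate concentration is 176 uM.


v = Vmax * [S] / (Km + [S])
v = 110 * 176 / (11 + 176)
v = 103.5294 uM/s

103.5294 uM/s


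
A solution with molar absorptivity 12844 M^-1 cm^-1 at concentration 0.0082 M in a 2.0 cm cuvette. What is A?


A = epsilon * c * l
A = 12844 * 0.0082 * 2.0
A = 210.6416

210.6416


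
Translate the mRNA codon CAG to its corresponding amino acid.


Standard genetic code lookup.
Codon CAG -> Gln

Gln


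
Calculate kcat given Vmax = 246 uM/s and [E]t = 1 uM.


kcat = Vmax / [E]t
kcat = 246 / 1
kcat = 246.0 s^-1

246.0 s^-1


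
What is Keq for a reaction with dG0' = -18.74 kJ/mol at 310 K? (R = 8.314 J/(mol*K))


Keq = exp(-dG0 * 1000 / (R * T))
Keq = exp(-(-18.74) * 1000 / (8.314 * 310))
Keq = 1438.0775

1438.0775


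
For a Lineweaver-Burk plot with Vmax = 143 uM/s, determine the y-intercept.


y-intercept = 1/Vmax
= 1/143
= 0.007 s/uM

0.007 s/uM


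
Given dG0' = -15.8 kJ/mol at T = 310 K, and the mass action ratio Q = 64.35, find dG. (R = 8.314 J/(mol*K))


dG = dG0' + RT * ln(Q) / 1000
dG = -15.8 + 8.314 * 310 * ln(64.35) / 1000
dG = -5.0671 kJ/mol

-5.0671 kJ/mol


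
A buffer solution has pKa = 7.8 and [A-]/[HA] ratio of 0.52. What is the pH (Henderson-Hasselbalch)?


pH = pKa + log10([A-]/[HA])
pH = 7.8 + log10(0.52)
pH = 7.516

7.516


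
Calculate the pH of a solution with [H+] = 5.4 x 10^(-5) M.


pH = -log10([H+])
pH = -log10(5.4 x 10^(-5))
pH = 4.2676

4.2676


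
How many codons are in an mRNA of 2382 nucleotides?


codons = nucleotides / 3
codons = 2382 / 3 = 794

794


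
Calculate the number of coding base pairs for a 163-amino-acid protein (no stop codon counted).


Each amino acid = 1 codon = 3 bp
bp = 163 * 3 = 489 bp

489 bp


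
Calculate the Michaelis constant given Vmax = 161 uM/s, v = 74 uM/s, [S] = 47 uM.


Km = [S] * (Vmax - v) / v
Km = 47 * (161 - 74) / 74
Km = 55.2568 uM

55.2568 uM


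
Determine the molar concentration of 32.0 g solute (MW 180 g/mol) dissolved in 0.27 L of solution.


C = (mass / MW) / volume
C = (32.0 / 180) / 0.27
C = 0.6584 M

0.6584 M


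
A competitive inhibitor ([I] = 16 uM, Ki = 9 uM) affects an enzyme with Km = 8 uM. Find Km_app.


Km_app = Km * (1 + [I]/Ki)
Km_app = 8 * (1 + 16/9)
Km_app = 22.2222 uM

22.2222 uM


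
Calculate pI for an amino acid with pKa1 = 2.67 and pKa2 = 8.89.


pI = (pKa1 + pKa2) / 2
pI = (2.67 + 8.89) / 2
pI = 5.78

5.78


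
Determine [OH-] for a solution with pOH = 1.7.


[OH-] = 10^(-pOH)
[OH-] = 10^(-1.7)
[OH-] = 0.02 M

0.02 M


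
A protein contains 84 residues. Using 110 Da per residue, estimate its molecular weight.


MW = n_residues * 110 Da
MW = 84 * 110
MW = 9240 Da

9240 Da


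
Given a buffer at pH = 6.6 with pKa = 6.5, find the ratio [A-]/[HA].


[A-]/[HA] = 10^(pH - pKa)
= 10^(6.6 - 6.5)
= 1.2589

1.2589


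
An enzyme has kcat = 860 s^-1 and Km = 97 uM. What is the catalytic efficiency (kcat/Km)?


Catalytic efficiency = kcat / Km
= 860 / 97
= 8.866 uM^-1*s^-1

8.866 uM^-1*s^-1


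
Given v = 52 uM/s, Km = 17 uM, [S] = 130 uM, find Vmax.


Vmax = v * (Km + [S]) / [S]
Vmax = 52 * (17 + 130) / 130
Vmax = 58.8 uM/s

58.8 uM/s


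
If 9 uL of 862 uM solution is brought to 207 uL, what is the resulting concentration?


C2 = C1 * V1 / V2
C2 = 862 * 9 / 207
C2 = 37.4783 uM

37.4783 uM


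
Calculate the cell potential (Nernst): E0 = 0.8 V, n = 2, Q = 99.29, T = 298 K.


E = E0 - (RT/nF) * ln(Q)
E = 0.8 - (8.314 * 298 / (2 * 96485)) * ln(99.29)
E = 0.741 V

0.741 V


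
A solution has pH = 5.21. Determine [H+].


[H+] = 10^(-pH)
[H+] = 10^(-5.21)
[H+] = 6.166e-06 M

6.166e-06 M


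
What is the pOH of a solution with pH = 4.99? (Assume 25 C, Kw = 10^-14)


pOH = 14 - pH
pOH = 14 - 4.99
pOH = 9.01

9.01


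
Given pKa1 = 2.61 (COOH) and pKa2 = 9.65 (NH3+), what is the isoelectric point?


pI = (pKa1 + pKa2) / 2
pI = (2.61 + 9.65) / 2
pI = 6.13

6.13


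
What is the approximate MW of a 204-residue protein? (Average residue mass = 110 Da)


MW = n_residues * 110 Da
MW = 204 * 110
MW = 22440 Da

22440 Da


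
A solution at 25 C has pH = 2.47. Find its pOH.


pOH = 14 - pH
pOH = 14 - 2.47
pOH = 11.53

11.53


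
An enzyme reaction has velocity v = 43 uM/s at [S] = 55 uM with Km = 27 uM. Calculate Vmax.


Vmax = v * (Km + [S]) / [S]
Vmax = 43 * (27 + 55) / 55
Vmax = 64.1091 uM/s

64.1091 uM/s


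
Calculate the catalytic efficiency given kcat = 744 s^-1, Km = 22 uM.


Catalytic efficiency = kcat / Km
= 744 / 22
= 33.8182 uM^-1*s^-1

33.8182 uM^-1*s^-1


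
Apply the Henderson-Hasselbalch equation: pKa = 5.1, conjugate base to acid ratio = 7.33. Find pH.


pH = pKa + log10([A-]/[HA])
pH = 5.1 + log10(7.33)
pH = 5.9651

5.9651


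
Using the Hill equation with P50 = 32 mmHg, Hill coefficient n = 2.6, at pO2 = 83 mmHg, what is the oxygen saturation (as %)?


Y = pO2^n / (P50^n + pO2^n)
Y = 83^2.6 / (32^2.6 + 83^2.6)
Y = 92.26%

92.26%


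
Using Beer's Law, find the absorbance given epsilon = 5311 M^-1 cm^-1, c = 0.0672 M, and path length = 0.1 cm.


A = epsilon * c * l
A = 5311 * 0.0672 * 0.1
A = 35.6899

35.6899


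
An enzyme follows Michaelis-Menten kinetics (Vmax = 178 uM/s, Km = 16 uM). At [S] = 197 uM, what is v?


v = Vmax * [S] / (Km + [S])
v = 178 * 197 / (16 + 197)
v = 164.6291 uM/s

164.6291 uM/s


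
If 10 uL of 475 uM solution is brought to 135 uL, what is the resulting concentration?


C2 = C1 * V1 / V2
C2 = 475 * 10 / 135
C2 = 35.1852 uM

35.1852 uM


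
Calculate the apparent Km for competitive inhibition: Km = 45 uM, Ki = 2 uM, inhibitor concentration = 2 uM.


Km_app = Km * (1 + [I]/Ki)
Km_app = 45 * (1 + 2/2)
Km_app = 90.0 uM

90.0 uM


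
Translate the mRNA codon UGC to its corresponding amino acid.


Standard genetic code lookup.
Codon UGC -> Cys

Cys


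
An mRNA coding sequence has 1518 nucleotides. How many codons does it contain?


codons = nucleotides / 3
codons = 1518 / 3 = 506

506


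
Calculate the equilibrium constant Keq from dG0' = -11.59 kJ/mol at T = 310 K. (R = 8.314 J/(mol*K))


Keq = exp(-dG0 * 1000 / (R * T))
Keq = exp(-(-11.59) * 1000 / (8.314 * 310))
Keq = 89.7371

89.7371


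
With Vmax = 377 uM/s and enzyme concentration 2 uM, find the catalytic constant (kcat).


kcat = Vmax / [E]t
kcat = 377 / 2
kcat = 188.5 s^-1

188.5 s^-1


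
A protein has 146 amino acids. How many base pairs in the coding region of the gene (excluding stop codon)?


Each amino acid = 1 codon = 3 bp
bp = 146 * 3 = 438 bp

438 bp


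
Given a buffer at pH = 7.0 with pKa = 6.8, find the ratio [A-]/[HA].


[A-]/[HA] = 10^(pH - pKa)
= 10^(7.0 - 6.8)
= 1.5849

1.5849


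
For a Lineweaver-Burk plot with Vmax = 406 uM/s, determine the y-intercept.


y-intercept = 1/Vmax
= 1/406
= 0.0025 s/uM

0.0025 s/uM


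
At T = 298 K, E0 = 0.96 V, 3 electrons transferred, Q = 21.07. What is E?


E = E0 - (RT/nF) * ln(Q)
E = 0.96 - (8.314 * 298 / (3 * 96485)) * ln(21.07)
E = 0.9339 V

0.9339 V


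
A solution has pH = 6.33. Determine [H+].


[H+] = 10^(-pH)
[H+] = 10^(-6.33)
[H+] = 4.677e-07 M

4.677e-07 M


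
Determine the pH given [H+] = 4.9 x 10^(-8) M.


pH = -log10([H+])
pH = -log10(4.9 x 10^(-8))
pH = 7.3098

7.3098


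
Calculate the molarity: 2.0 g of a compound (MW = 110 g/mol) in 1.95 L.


C = (mass / MW) / volume
C = (2.0 / 110) / 1.95
C = 0.0093 M

0.0093 M


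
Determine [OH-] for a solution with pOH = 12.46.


[OH-] = 10^(-pOH)
[OH-] = 10^(-12.46)
[OH-] = 3.467e-13 M

3.467e-13 M


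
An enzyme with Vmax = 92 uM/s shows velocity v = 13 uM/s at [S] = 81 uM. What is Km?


Km = [S] * (Vmax - v) / v
Km = 81 * (92 - 13) / 13
Km = 492.2308 uM

492.2308 uM


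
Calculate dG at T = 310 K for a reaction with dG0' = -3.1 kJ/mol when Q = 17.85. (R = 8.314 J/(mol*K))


dG = dG0' + RT * ln(Q) / 1000
dG = -3.1 + 8.314 * 310 * ln(17.85) / 1000
dG = 4.3279 kJ/mol

4.3279 kJ/mol


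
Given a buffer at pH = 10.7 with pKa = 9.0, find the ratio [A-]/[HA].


[A-]/[HA] = 10^(pH - pKa)
= 10^(10.7 - 9.0)
= 50.1187

50.1187


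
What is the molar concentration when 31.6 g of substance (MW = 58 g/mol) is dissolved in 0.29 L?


C = (mass / MW) / volume
C = (31.6 / 58) / 0.29
C = 1.8787 M

1.8787 M


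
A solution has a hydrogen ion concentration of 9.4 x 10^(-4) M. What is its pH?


pH = -log10([H+])
pH = -log10(9.4 x 10^(-4))
pH = 3.0269

3.0269


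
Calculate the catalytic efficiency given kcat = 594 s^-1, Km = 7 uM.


Catalytic efficiency = kcat / Km
= 594 / 7
= 84.8571 uM^-1*s^-1

84.8571 uM^-1*s^-1


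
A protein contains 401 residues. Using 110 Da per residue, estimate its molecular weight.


MW = n_residues * 110 Da
MW = 401 * 110
MW = 44110 Da

44110 Da


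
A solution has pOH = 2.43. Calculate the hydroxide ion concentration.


[OH-] = 10^(-pOH)
[OH-] = 10^(-2.43)
[OH-] = 0.0037 M

0.0037 M


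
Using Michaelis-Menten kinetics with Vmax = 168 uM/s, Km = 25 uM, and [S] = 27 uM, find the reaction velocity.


v = Vmax * [S] / (Km + [S])
v = 168 * 27 / (25 + 27)
v = 87.2308 uM/s

87.2308 uM/s


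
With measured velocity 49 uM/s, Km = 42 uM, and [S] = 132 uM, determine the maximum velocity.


Vmax = v * (Km + [S]) / [S]
Vmax = 49 * (42 + 132) / 132
Vmax = 64.5909 uM/s

64.5909 uM/s


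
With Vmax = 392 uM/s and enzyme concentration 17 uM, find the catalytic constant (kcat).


kcat = Vmax / [E]t
kcat = 392 / 17
kcat = 23.0588 s^-1

23.0588 s^-1


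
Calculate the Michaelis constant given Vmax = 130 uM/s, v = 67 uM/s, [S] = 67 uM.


Km = [S] * (Vmax - v) / v
Km = 67 * (130 - 67) / 67
Km = 63.0 uM

63.0 uM


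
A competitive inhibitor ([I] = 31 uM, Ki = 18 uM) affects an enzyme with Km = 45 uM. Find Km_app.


Km_app = Km * (1 + [I]/Ki)
Km_app = 45 * (1 + 31/18)
Km_app = 122.5 uM

122.5 uM


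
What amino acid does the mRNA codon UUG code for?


Standard genetic code lookup.
Codon UUG -> Leu

Leu


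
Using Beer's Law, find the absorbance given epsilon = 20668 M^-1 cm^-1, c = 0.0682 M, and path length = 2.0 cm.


A = epsilon * c * l
A = 20668 * 0.0682 * 2.0
A = 2819.1152

2819.1152


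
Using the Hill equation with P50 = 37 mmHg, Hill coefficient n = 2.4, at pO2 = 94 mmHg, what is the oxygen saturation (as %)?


Y = pO2^n / (P50^n + pO2^n)
Y = 94^2.4 / (37^2.4 + 94^2.4)
Y = 90.36%

90.36%


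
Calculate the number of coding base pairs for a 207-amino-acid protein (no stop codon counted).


Each amino acid = 1 codon = 3 bp
bp = 207 * 3 = 621 bp

621 bp


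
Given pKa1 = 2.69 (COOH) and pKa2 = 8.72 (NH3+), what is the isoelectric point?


pI = (pKa1 + pKa2) / 2
pI = (2.69 + 8.72) / 2
pI = 5.705

5.705


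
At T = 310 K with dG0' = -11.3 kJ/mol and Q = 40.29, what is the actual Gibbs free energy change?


dG = dG0' + RT * ln(Q) / 1000
dG = -11.3 + 8.314 * 310 * ln(40.29) / 1000
dG = -1.7739 kJ/mol

-1.7739 kJ/mol


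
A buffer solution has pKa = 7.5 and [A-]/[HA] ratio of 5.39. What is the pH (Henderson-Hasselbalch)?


pH = pKa + log10([A-]/[HA])
pH = 7.5 + log10(5.39)
pH = 8.2316

8.2316


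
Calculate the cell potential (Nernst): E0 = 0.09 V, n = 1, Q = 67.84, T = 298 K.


E = E0 - (RT/nF) * ln(Q)
E = 0.09 - (8.314 * 298 / (1 * 96485)) * ln(67.84)
E = -0.0183 V

-0.0183 V


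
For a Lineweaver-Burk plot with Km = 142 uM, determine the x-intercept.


x-intercept = -1/Km
= -1/142
= -0.007 1/uM

-0.007 1/uM


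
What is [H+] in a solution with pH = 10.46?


[H+] = 10^(-pH)
[H+] = 10^(-10.46)
[H+] = 3.467e-11 M

3.467e-11 M


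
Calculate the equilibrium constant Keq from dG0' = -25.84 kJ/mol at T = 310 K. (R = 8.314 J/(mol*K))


Keq = exp(-dG0 * 1000 / (R * T))
Keq = exp(-(-25.84) * 1000 / (8.314 * 310))
Keq = 22603.0605

22603.0605


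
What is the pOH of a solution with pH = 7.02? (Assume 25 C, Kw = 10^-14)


pOH = 14 - pH
pOH = 14 - 7.02
pOH = 6.98

6.98


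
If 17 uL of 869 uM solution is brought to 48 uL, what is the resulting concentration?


C2 = C1 * V1 / V2
C2 = 869 * 17 / 48
C2 = 307.7708 uM

307.7708 uM


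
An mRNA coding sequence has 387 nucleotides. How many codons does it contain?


codons = nucleotides / 3
codons = 387 / 3 = 129

129


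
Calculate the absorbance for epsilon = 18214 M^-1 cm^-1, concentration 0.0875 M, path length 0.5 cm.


A = epsilon * c * l
A = 18214 * 0.0875 * 0.5
A = 796.8625

796.8625


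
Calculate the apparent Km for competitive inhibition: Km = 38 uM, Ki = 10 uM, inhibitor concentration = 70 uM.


Km_app = Km * (1 + [I]/Ki)
Km_app = 38 * (1 + 70/10)
Km_app = 304.0 uM

304.0 uM


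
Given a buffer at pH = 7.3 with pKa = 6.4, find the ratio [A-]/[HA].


[A-]/[HA] = 10^(pH - pKa)
= 10^(7.3 - 6.4)
= 7.9433

7.9433


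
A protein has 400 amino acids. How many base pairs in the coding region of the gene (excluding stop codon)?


Each amino acid = 1 codon = 3 bp
bp = 400 * 3 = 1200 bp

1200 bp


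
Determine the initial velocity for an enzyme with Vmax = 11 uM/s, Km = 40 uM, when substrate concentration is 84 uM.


v = Vmax * [S] / (Km + [S])
v = 11 * 84 / (40 + 84)
v = 7.4516 uM/s

7.4516 uM/s


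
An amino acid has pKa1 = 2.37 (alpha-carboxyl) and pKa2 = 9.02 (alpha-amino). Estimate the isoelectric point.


pI = (pKa1 + pKa2) / 2
pI = (2.37 + 9.02) / 2
pI = 5.695

5.695


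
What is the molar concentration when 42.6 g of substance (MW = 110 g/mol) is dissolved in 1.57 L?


C = (mass / MW) / volume
C = (42.6 / 110) / 1.57
C = 0.2467 M

0.2467 M


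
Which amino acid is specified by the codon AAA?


Standard genetic code lookup.
Codon AAA -> Lys

Lys


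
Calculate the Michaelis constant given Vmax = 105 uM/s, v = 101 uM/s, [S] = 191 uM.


Km = [S] * (Vmax - v) / v
Km = 191 * (105 - 101) / 101
Km = 7.5644 uM

7.5644 uM


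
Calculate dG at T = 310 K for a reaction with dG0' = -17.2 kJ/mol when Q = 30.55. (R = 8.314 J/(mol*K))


dG = dG0' + RT * ln(Q) / 1000
dG = -17.2 + 8.314 * 310 * ln(30.55) / 1000
dG = -8.3871 kJ/mol

-8.3871 kJ/mol


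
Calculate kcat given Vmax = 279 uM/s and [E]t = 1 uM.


kcat = Vmax / [E]t
kcat = 279 / 1
kcat = 279.0 s^-1

279.0 s^-1


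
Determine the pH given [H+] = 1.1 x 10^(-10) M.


pH = -log10([H+])
pH = -log10(1.1 x 10^(-10))
pH = 9.9586

9.9586


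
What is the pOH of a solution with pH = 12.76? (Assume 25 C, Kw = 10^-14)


pOH = 14 - pH
pOH = 14 - 12.76
pOH = 1.24

1.24


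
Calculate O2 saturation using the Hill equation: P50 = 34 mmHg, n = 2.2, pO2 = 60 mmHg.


Y = pO2^n / (P50^n + pO2^n)
Y = 60^2.2 / (34^2.2 + 60^2.2)
Y = 77.72%

77.72%


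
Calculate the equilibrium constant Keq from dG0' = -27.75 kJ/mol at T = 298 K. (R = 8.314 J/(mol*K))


Keq = exp(-dG0 * 1000 / (R * T))
Keq = exp(-(-27.75) * 1000 / (8.314 * 298))
Keq = 73165.6818

73165.6818


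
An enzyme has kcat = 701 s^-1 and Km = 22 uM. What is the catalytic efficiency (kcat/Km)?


Catalytic efficiency = kcat / Km
= 701 / 22
= 31.8636 uM^-1*s^-1

31.8636 uM^-1*s^-1


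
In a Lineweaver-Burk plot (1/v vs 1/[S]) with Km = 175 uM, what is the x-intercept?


x-intercept = -1/Km
= -1/175
= -0.0057 1/uM

-0.0057 1/uM


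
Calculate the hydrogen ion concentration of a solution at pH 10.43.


[H+] = 10^(-pH)
[H+] = 10^(-10.43)
[H+] = 3.715e-11 M

3.715e-11 M


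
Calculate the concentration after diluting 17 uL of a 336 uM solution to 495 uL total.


C2 = C1 * V1 / V2
C2 = 336 * 17 / 495
C2 = 11.5394 uM

11.5394 uM


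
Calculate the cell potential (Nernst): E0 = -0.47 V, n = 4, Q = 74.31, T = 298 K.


E = E0 - (RT/nF) * ln(Q)
E = -0.47 - (8.314 * 298 / (4 * 96485)) * ln(74.31)
E = -0.4977 V

-0.4977 V


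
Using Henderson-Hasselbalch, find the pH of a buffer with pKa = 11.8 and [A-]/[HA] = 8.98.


pH = pKa + log10([A-]/[HA])
pH = 11.8 + log10(8.98)
pH = 12.7533

12.7533


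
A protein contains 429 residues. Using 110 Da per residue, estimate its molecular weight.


MW = n_residues * 110 Da
MW = 429 * 110
MW = 47190 Da

47190 Da


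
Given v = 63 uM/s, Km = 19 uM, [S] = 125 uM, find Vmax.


Vmax = v * (Km + [S]) / [S]
Vmax = 63 * (19 + 125) / 125
Vmax = 72.576 uM/s

72.576 uM/s


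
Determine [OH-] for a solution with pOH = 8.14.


[OH-] = 10^(-pOH)
[OH-] = 10^(-8.14)
[OH-] = 7.244e-09 M

7.244e-09 M


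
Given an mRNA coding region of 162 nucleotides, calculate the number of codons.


codons = nucleotides / 3
codons = 162 / 3 = 54

54


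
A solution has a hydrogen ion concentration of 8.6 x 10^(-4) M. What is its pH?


pH = -log10([H+])
pH = -log10(8.6 x 10^(-4))
pH = 3.0655

3.0655


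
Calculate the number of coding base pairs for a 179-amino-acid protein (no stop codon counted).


Each amino acid = 1 codon = 3 bp
bp = 179 * 3 = 537 bp

537 bp


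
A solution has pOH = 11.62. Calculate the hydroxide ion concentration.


[OH-] = 10^(-pOH)
[OH-] = 10^(-11.62)
[OH-] = 2.399e-12 M

2.399e-12 M


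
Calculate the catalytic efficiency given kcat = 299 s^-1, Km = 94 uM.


Catalytic efficiency = kcat / Km
= 299 / 94
= 3.1809 uM^-1*s^-1

3.1809 uM^-1*s^-1


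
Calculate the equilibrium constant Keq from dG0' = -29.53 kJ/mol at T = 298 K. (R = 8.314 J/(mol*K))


Keq = exp(-dG0 * 1000 / (R * T))
Keq = exp(-(-29.53) * 1000 / (8.314 * 298))
Keq = 150080.4974

150080.4974


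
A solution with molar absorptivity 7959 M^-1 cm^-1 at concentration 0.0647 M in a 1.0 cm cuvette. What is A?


A = epsilon * c * l
A = 7959 * 0.0647 * 1.0
A = 514.9473

514.9473


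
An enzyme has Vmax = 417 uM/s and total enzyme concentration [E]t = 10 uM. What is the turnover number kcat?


kcat = Vmax / [E]t
kcat = 417 / 10
kcat = 41.7 s^-1

41.7 s^-1


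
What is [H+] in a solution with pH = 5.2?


[H+] = 10^(-pH)
[H+] = 10^(-5.2)
[H+] = 6.310e-06 M

6.310e-06 M


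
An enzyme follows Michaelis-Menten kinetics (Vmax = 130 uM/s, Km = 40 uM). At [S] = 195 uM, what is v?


v = Vmax * [S] / (Km + [S])
v = 130 * 195 / (40 + 195)
v = 107.8723 uM/s

107.8723 uM/s


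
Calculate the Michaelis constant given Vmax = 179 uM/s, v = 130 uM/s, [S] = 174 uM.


Km = [S] * (Vmax - v) / v
Km = 174 * (179 - 130) / 130
Km = 65.5846 uM

65.5846 uM


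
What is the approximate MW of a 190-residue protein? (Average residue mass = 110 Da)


MW = n_residues * 110 Da
MW = 190 * 110
MW = 20900 Da

20900 Da


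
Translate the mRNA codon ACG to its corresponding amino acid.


Standard genetic code lookup.
Codon ACG -> Thr

Thr


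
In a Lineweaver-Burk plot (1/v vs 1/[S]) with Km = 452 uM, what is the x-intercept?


x-intercept = -1/Km
= -1/452
= -0.0022 1/uM

-0.0022 1/uM


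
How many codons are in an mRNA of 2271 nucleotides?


codons = nucleotides / 3
codons = 2271 / 3 = 757

757


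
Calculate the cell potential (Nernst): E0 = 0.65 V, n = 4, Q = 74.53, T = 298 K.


E = E0 - (RT/nF) * ln(Q)
E = 0.65 - (8.314 * 298 / (4 * 96485)) * ln(74.53)
E = 0.6223 V

0.6223 V


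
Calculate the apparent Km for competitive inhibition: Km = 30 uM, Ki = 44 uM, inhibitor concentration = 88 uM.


Km_app = Km * (1 + [I]/Ki)
Km_app = 30 * (1 + 88/44)
Km_app = 90.0 uM

90.0 uM


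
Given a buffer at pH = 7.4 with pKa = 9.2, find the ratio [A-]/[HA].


[A-]/[HA] = 10^(pH - pKa)
= 10^(7.4 - 9.2)
= 0.0158

0.0158


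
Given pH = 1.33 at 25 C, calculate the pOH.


pOH = 14 - pH
pOH = 14 - 1.33
pOH = 12.67

12.67


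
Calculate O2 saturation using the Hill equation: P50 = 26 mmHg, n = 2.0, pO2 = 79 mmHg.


Y = pO2^n / (P50^n + pO2^n)
Y = 79^2.0 / (26^2.0 + 79^2.0)
Y = 90.23%

90.23%


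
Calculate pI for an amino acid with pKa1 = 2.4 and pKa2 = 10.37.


pI = (pKa1 + pKa2) / 2
pI = (2.4 + 10.37) / 2
pI = 6.385

6.385


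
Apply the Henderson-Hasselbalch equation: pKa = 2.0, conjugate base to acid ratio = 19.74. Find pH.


pH = pKa + log10([A-]/[HA])
pH = 2.0 + log10(19.74)
pH = 3.2953

3.2953


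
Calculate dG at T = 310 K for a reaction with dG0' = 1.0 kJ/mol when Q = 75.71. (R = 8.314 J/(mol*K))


dG = dG0' + RT * ln(Q) / 1000
dG = 1.0 + 8.314 * 310 * ln(75.71) / 1000
dG = 12.1519 kJ/mol

12.1519 kJ/mol


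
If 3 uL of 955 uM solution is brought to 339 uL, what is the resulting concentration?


C2 = C1 * V1 / V2
C2 = 955 * 3 / 339
C2 = 8.4513 uM

8.4513 uM


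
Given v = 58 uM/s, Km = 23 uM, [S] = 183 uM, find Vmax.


Vmax = v * (Km + [S]) / [S]
Vmax = 58 * (23 + 183) / 183
Vmax = 65.2896 uM/s

65.2896 uM/s


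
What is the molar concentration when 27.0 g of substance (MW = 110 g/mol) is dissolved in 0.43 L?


C = (mass / MW) / volume
C = (27.0 / 110) / 0.43
C = 0.5708 M

0.5708 M


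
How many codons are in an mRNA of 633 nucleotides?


codons = nucleotides / 3
codons = 633 / 3 = 211

211


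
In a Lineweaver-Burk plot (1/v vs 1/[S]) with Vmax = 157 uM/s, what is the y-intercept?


y-intercept = 1/Vmax
= 1/157
= 0.0064 s/uM

0.0064 s/uM


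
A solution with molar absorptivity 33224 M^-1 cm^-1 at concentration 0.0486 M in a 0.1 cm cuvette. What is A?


A = epsilon * c * l
A = 33224 * 0.0486 * 0.1
A = 161.4686

161.4686


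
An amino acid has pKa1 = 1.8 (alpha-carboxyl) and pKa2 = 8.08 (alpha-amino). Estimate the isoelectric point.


pI = (pKa1 + pKa2) / 2
pI = (1.8 + 8.08) / 2
pI = 4.94

4.94


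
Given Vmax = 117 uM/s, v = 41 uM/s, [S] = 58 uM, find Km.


Km = [S] * (Vmax - v) / v
Km = 58 * (117 - 41) / 41
Km = 107.5122 uM

107.5122 uM


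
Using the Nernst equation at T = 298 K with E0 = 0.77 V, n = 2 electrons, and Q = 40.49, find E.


E = E0 - (RT/nF) * ln(Q)
E = 0.77 - (8.314 * 298 / (2 * 96485)) * ln(40.49)
E = 0.7225 V

0.7225 V


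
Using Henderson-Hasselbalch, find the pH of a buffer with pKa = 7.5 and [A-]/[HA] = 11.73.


pH = pKa + log10([A-]/[HA])
pH = 7.5 + log10(11.73)
pH = 8.5693

8.5693


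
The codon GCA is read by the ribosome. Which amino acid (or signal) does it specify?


Standard genetic code lookup.
Codon GCA -> Ala

Ala


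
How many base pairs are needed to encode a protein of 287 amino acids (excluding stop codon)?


Each amino acid = 1 codon = 3 bp
bp = 287 * 3 = 861 bp

861 bp


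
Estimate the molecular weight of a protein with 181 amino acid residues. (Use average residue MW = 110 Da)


MW = n_residues * 110 Da
MW = 181 * 110
MW = 19910 Da

19910 Da


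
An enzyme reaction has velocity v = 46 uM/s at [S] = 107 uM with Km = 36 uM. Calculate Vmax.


Vmax = v * (Km + [S]) / [S]
Vmax = 46 * (36 + 107) / 107
Vmax = 61.4766 uM/s

61.4766 uM/s


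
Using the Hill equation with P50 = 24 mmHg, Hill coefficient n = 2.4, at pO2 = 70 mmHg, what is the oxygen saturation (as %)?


Y = pO2^n / (P50^n + pO2^n)
Y = 70^2.4 / (24^2.4 + 70^2.4)
Y = 92.88%

92.88%


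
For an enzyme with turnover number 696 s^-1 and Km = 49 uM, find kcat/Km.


Catalytic efficiency = kcat / Km
= 696 / 49
= 14.2041 uM^-1*s^-1

14.2041 uM^-1*s^-1


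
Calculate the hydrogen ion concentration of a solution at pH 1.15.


[H+] = 10^(-pH)
[H+] = 10^(-1.15)
[H+] = 0.0708 M

0.0708 M


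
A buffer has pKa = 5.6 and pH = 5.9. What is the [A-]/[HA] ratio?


[A-]/[HA] = 10^(pH - pKa)
= 10^(5.9 - 5.6)
= 1.9953

1.9953


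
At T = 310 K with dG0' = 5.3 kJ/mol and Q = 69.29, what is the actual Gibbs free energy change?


dG = dG0' + RT * ln(Q) / 1000
dG = 5.3 + 8.314 * 310 * ln(69.29) / 1000
dG = 16.2235 kJ/mol

16.2235 kJ/mol


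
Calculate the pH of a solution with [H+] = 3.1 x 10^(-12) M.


pH = -log10([H+])
pH = -log10(3.1 x 10^(-12))
pH = 11.5086

11.5086


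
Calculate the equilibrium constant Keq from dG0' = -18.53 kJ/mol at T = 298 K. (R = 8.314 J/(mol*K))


Keq = exp(-dG0 * 1000 / (R * T))
Keq = exp(-(-18.53) * 1000 / (8.314 * 298))
Keq = 1770.6402

1770.6402


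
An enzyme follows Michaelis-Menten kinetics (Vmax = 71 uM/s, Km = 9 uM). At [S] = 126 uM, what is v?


v = Vmax * [S] / (Km + [S])
v = 71 * 126 / (9 + 126)
v = 66.2667 uM/s

66.2667 uM/s


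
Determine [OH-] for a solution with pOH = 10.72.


[OH-] = 10^(-pOH)
[OH-] = 10^(-10.72)
[OH-] = 1.905e-11 M

1.905e-11 M


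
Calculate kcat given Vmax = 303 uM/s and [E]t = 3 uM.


kcat = Vmax / [E]t
kcat = 303 / 3
kcat = 101.0 s^-1

101.0 s^-1


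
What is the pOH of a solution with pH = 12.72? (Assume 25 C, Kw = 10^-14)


pOH = 14 - pH
pOH = 14 - 12.72
pOH = 1.28

1.28


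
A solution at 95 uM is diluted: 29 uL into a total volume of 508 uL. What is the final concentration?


C2 = C1 * V1 / V2
C2 = 95 * 29 / 508
C2 = 5.4232 uM

5.4232 uM


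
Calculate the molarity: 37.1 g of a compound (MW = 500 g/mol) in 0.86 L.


C = (mass / MW) / volume
C = (37.1 / 500) / 0.86
C = 0.0863 M

0.0863 M


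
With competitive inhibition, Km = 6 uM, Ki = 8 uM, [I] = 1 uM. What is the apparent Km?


Km_app = Km * (1 + [I]/Ki)
Km_app = 6 * (1 + 1/8)
Km_app = 6.75 uM

6.75 uM


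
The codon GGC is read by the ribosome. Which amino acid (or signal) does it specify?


Standard genetic code lookup.
Codon GGC -> Gly

Gly


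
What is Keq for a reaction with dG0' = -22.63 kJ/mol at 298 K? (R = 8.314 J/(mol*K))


Keq = exp(-dG0 * 1000 / (R * T))
Keq = exp(-(-22.63) * 1000 / (8.314 * 298))
Keq = 9264.4746

9264.4746


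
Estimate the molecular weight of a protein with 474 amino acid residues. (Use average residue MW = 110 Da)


MW = n_residues * 110 Da
MW = 474 * 110
MW = 52140 Da

52140 Da


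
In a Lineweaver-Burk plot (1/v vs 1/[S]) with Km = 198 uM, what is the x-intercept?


x-intercept = -1/Km
= -1/198
= -0.0051 1/uM

-0.0051 1/uM


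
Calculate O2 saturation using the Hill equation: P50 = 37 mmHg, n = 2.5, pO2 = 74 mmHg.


Y = pO2^n / (P50^n + pO2^n)
Y = 74^2.5 / (37^2.5 + 74^2.5)
Y = 84.98%

84.98%


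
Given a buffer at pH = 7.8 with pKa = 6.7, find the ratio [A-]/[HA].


[A-]/[HA] = 10^(pH - pKa)
= 10^(7.8 - 6.7)
= 12.5893

12.5893


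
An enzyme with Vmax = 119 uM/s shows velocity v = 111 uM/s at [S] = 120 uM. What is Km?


Km = [S] * (Vmax - v) / v
Km = 120 * (119 - 111) / 111
Km = 8.6486 uM

8.6486 uM


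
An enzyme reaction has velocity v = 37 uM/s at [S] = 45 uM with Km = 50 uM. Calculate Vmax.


Vmax = v * (Km + [S]) / [S]
Vmax = 37 * (50 + 45) / 45
Vmax = 78.1111 uM/s

78.1111 uM/s


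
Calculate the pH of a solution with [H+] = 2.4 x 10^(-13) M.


pH = -log10([H+])
pH = -log10(2.4 x 10^(-13))
pH = 12.6198

12.6198


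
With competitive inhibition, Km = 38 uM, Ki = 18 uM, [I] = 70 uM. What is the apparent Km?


Km_app = Km * (1 + [I]/Ki)
Km_app = 38 * (1 + 70/18)
Km_app = 185.7778 uM

185.7778 uM


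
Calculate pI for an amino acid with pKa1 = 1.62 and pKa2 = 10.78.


pI = (pKa1 + pKa2) / 2
pI = (1.62 + 10.78) / 2
pI = 6.2

6.2


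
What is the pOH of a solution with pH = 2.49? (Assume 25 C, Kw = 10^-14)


pOH = 14 - pH
pOH = 14 - 2.49
pOH = 11.51

11.51


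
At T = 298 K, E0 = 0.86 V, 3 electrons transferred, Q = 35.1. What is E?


E = E0 - (RT/nF) * ln(Q)
E = 0.86 - (8.314 * 298 / (3 * 96485)) * ln(35.1)
E = 0.8295 V

0.8295 V


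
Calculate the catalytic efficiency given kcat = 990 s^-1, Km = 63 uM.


Catalytic efficiency = kcat / Km
= 990 / 63
= 15.7143 uM^-1*s^-1

15.7143 uM^-1*s^-1


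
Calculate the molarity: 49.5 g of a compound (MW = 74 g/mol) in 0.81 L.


C = (mass / MW) / volume
C = (49.5 / 74) / 0.81
C = 0.8258 M

0.8258 M


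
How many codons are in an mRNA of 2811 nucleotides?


codons = nucleotides / 3
codons = 2811 / 3 = 937

937


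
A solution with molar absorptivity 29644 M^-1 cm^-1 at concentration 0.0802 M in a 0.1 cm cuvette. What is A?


A = epsilon * c * l
A = 29644 * 0.0802 * 0.1
A = 237.7449

237.7449


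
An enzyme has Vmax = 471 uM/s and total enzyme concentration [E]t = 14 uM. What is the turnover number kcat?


kcat = Vmax / [E]t
kcat = 471 / 14
kcat = 33.6429 s^-1

33.6429 s^-1


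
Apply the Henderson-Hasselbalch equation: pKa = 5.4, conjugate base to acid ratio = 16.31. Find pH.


pH = pKa + log10([A-]/[HA])
pH = 5.4 + log10(16.31)
pH = 6.6125

6.6125


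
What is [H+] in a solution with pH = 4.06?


[H+] = 10^(-pH)
[H+] = 10^(-4.06)
[H+] = 8.710e-05 M

8.710e-05 M


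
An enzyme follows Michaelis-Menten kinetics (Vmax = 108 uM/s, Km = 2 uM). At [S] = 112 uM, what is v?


v = Vmax * [S] / (Km + [S])
v = 108 * 112 / (2 + 112)
v = 106.1053 uM/s

106.1053 uM/s


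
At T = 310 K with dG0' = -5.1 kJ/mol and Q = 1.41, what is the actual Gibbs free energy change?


dG = dG0' + RT * ln(Q) / 1000
dG = -5.1 + 8.314 * 310 * ln(1.41) / 1000
dG = -4.2145 kJ/mol

-4.2145 kJ/mol


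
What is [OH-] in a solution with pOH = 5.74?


[OH-] = 10^(-pOH)
[OH-] = 10^(-5.74)
[OH-] = 1.820e-06 M

1.820e-06 M


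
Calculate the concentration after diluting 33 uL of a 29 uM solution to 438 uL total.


C2 = C1 * V1 / V2
C2 = 29 * 33 / 438
C2 = 2.1849 uM

2.1849 uM


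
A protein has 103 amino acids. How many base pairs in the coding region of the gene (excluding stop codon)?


Each amino acid = 1 codon = 3 bp
bp = 103 * 3 = 309 bp

309 bp
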